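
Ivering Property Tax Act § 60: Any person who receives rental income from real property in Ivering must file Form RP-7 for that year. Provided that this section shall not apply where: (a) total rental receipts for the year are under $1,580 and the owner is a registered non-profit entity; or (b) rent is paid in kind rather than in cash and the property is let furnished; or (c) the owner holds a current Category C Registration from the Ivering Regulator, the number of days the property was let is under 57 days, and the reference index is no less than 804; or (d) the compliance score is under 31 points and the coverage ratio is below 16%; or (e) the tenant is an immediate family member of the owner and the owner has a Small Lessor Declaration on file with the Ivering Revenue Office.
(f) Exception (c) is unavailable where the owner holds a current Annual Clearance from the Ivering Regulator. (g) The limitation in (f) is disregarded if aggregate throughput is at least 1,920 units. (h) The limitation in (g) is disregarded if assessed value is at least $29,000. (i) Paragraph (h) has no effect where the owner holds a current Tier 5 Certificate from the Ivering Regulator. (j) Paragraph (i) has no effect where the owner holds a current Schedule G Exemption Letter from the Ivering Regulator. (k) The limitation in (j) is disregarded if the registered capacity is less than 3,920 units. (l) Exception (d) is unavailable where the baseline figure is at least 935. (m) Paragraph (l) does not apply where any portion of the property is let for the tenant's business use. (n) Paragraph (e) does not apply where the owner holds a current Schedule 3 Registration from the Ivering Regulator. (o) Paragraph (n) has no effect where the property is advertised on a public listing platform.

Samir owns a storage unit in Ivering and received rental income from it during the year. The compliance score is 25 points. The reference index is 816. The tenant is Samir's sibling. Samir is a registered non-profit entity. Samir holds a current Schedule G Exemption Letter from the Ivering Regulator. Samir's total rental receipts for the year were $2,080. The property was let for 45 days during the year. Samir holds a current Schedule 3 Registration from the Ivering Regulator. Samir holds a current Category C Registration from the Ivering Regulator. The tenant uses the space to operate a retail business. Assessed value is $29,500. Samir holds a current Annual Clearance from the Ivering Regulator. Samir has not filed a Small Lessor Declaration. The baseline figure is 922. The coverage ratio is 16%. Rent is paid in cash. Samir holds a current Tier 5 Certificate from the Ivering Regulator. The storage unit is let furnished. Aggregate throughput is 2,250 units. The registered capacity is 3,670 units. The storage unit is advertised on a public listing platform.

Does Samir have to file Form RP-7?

No — exception (c) applies; Samir is not required to file Form RP-7.

Exception (a) requires that total rental receipts for the year are under $1,580; but total rental receipts for the year are $2,080, not under $1,580, so (a) is unavailable.
Exception (b) does not apply: rent is paid in cash.
Exception (c) is satisfied on its face — a current Category C Registration is held; the number of days the property was let is 45 days, under the 57 days limit; the reference index is 816, meeting the 804 threshold. Under paragraphs (f)–(k): (f) would limit (c) — a current Annual Clearance is held — but (g) sets (f) aside: (g) is triggered — aggregate throughput is 2,250 units, meeting the 1,920 units threshold. (h) would limit (g) — assessed value is $29,500, meeting the $29,000 threshold — but (i) sets (h) aside: (i) operates against (h): a current Tier 5 Certificate is held. (j) would limit (i) — a current Schedule G Exemption Letter is held — but (k) sets (j) aside: (k) operates against (j): the registered capacity is 3,670 units, less than the 3,920 units limit. (c) remains available.
Exception (d) does not apply: the coverage ratio is 16%, not below 16%.
Exception (e) requires that the owner has a Small Lessor Declaration on file with the Ivering Revenue Office; but no Small Lessor Declaration is on file, so (e) is unavailable.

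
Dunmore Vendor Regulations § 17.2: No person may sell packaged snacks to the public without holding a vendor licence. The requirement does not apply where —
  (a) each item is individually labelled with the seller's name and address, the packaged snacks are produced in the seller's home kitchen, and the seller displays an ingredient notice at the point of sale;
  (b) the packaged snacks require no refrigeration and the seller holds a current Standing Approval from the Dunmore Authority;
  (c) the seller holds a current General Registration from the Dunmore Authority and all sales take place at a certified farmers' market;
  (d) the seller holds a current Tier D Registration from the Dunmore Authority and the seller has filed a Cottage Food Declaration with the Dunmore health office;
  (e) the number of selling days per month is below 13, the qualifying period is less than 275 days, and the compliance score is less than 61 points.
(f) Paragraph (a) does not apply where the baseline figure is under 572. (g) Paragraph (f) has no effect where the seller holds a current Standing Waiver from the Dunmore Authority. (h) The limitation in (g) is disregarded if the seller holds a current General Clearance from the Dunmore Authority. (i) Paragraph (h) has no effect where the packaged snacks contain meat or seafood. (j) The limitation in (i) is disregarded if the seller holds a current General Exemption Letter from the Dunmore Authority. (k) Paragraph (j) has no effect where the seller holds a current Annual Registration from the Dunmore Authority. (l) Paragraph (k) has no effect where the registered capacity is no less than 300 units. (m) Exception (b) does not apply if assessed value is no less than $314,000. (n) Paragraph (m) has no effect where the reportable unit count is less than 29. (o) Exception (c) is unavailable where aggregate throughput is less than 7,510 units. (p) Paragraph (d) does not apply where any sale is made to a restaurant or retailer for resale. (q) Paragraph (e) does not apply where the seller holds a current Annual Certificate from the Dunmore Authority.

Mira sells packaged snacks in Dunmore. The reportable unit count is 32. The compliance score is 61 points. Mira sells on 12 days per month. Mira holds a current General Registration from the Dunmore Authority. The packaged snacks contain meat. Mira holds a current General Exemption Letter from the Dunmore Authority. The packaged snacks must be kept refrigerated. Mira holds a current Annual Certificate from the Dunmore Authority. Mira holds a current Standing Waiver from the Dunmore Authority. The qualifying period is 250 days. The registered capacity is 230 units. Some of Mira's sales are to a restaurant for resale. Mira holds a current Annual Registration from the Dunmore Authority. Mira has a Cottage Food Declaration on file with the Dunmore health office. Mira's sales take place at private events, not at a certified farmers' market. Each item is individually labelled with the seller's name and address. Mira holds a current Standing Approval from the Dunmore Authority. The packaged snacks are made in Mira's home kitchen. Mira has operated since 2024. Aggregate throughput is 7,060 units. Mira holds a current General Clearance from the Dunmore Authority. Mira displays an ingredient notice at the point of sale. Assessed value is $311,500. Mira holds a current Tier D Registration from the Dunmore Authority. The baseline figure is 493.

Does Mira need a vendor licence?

No — exception (a) applies; Mira is not required to hold a vendor licence.

All of (a)'s requirements are met (items are individually labelled; the packaged snacks are home-kitchen produced; an ingredient notice is displayed). Applying paragraphs (f)–(l): (f) would limit (a) — the baseline figure is 493, under the 572 limit — but (g) sets (f) aside: (g) operates — a current Standing Waiver is held. (h) operates (a current General Clearance is held), but is set aside by (i): (i) operates against (h): the packaged snacks contain meat. (j) is engaged (a current General Exemption Letter is held), but yields to (k): (k) is triggered — a current Annual Registration is held. (l), which would lift (k), is not engaged — the registered capacity is 230 units, short of 300 units. Exception (a) stands.
Exception (b) requires that the packaged snacks require no refrigeration; but the packaged snacks require refrigeration, so (b) is unavailable.
Exception (c) requires that all sales take place at a certified farmers' market; but sales are at private events, not a certified farmers' market, so (c) is unavailable.
Exception (d) is satisfied on its face — a current Tier D Registration is held; a Cottage Food Declaration is on file. Turning to paragraph (p): (p) operates against (d): some sales are to a restaurant for resale. Exception (d) does not apply.
Exception (e) fails — the compliance score is 61 points, not less than 61 points.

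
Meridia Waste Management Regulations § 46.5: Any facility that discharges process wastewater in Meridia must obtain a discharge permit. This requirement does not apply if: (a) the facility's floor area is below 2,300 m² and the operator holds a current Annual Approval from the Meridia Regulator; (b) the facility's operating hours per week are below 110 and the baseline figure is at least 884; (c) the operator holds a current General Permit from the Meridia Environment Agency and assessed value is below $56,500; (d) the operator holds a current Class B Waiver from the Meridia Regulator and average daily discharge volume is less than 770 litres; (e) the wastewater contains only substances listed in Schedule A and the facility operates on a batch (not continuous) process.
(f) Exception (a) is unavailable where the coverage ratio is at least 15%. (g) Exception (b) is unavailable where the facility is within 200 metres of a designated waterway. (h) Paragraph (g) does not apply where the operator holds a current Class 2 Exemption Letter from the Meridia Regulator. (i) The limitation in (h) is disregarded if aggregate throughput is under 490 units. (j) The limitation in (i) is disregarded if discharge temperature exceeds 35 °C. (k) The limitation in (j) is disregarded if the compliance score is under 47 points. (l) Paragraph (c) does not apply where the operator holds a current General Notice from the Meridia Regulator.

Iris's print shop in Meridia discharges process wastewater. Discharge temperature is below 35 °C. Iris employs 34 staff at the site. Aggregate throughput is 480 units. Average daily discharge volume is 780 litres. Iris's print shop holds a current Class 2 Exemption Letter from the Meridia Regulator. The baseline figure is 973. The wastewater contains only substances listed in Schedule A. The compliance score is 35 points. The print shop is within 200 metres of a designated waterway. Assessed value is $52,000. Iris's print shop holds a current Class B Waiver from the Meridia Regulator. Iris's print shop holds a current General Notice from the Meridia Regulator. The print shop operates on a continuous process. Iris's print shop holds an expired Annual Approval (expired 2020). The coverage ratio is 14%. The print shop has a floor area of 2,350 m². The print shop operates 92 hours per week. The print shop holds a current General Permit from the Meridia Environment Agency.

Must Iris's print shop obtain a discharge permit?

Exception (a) does not apply: the facility's floor area is 2,350 m², not below 2,300 m².
All of (b)'s requirements are met (the facility's operating hours per week are 92, below the 110 limit; the baseline figure is 973, meeting the 884 threshold). But applying paragraphs (g)–(k): (g) operates against (b): the print shop is within 200 m of a designated waterway. (h) operates (a current Class 2 Exemption Letter is held), but is itself disapplied by (i): (i) operates against (h): aggregate throughput is 480 units, under the 490 units limit. (j) is not triggered (discharge temperature is below 35 °C), so (i) stands. (b) is therefore removed.
Exception (c)'s conditions are all satisfied: a current General Permit is held; assessed value is $52,000, below the $56,500 limit. Turning to paragraph (l): (l) operates against (c): a current General Notice is held. Exception (c) does not apply.
Exception (d) does not apply: average daily discharge volume is 780 litres, not less than 770 litres.
Exception (e) fails — the facility operates on a continuous process.
Every exception is unavailable, so the rule governs.

Yes — Iris's print shop must obtain a discharge permit.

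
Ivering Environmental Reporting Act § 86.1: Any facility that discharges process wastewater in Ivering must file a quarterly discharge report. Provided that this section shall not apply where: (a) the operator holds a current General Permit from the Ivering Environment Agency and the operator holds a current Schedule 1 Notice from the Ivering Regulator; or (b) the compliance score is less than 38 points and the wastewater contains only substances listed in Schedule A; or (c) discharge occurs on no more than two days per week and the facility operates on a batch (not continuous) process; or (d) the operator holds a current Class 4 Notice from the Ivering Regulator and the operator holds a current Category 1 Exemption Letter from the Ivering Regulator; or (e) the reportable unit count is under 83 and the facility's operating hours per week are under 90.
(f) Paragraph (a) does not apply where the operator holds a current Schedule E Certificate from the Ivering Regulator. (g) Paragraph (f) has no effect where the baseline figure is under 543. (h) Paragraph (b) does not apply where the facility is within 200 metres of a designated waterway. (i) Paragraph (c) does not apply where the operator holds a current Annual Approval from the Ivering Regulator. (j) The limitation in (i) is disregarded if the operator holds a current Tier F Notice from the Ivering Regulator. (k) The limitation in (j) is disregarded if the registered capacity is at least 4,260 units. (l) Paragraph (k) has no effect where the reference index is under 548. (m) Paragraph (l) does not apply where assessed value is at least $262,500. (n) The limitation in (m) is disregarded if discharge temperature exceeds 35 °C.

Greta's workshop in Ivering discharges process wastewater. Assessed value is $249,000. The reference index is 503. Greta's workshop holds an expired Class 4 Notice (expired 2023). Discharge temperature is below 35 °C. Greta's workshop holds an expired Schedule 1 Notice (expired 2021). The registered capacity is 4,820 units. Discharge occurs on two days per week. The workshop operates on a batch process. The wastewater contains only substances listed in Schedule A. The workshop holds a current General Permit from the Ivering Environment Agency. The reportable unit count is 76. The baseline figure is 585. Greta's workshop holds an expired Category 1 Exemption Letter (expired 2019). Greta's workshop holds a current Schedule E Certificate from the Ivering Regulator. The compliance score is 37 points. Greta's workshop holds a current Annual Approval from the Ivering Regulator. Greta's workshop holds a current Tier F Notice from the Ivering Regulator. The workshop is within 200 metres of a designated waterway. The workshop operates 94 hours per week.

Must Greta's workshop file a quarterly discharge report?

Exception (a) requires that the operator holds a current Schedule 1 Notice from the Ivering Regulator; but no current Schedule 1 Notice is held, so (a) is unavailable.
All of (b)'s requirements are met (the compliance score is 37 points, less than the 38 points limit; the wastewater is Schedule-A-only). But applying paragraph (h): (h) operates against (b): the workshop is within 200 m of a designated waterway. So (b) is unavailable.
Exception (c) is satisfied on its face — discharge occurs on no more than two days per week; the facility operates on a batch process. Under paragraphs (i)–(n): (i) would limit (c) — a current Annual Approval is held — but (j) sets (i) aside: (j) operates against (i): a current Tier F Notice is held. (k) would limit (j) — the registered capacity is 4,820 units, meeting the 4,260 units threshold — but (l) sets (k) aside: (l) operates against (k): the reference index is 503, under the 548 limit. (m) is not engaged (assessed value is $249,000, short of $262,500), so (l) stands. So (c) applies.
Exception (d) requires that the operator holds a current Class 4 Notice from the Ivering Regulator; but no current Class 4 Notice is held, so (d) is unavailable.
Exception (e) does not apply: the facility's operating hours per week are 94, not under 90.

No — exception (c) applies; Greta's workshop is not required to file a quarterly discharge report.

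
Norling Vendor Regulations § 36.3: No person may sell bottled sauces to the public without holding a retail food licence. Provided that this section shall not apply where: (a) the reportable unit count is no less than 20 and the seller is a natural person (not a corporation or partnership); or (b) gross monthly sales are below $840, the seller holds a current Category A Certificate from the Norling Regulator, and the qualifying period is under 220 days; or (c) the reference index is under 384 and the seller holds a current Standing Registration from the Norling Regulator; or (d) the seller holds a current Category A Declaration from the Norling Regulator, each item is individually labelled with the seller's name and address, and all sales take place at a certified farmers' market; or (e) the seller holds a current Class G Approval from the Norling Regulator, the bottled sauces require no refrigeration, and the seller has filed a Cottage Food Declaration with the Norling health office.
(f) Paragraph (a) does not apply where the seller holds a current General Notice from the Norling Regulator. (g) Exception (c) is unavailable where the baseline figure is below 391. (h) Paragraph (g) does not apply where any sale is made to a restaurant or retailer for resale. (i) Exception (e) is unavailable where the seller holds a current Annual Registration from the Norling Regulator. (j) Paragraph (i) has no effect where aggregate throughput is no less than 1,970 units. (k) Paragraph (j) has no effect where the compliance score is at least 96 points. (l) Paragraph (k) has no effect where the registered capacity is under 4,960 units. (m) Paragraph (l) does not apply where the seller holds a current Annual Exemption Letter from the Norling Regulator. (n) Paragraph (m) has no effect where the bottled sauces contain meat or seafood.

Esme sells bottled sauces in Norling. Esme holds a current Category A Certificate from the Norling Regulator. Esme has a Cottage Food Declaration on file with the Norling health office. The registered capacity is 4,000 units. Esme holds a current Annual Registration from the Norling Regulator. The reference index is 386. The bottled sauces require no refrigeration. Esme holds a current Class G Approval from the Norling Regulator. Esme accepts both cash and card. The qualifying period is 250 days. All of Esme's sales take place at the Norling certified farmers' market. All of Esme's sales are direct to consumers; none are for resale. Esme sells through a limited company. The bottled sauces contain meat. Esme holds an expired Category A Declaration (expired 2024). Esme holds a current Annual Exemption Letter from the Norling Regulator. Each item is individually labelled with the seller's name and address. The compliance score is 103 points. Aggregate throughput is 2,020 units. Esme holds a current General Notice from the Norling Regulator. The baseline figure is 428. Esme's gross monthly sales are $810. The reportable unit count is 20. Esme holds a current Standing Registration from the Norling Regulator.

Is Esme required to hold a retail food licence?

No — exception (e) applies; Esme is not required to hold a retail food licence.

Exception (a) does not apply: the seller operates through a limited company.
Exception (b) fails — the qualifying period is 250 days, not under 220 days.
Exception (c) requires that the reference index is under 384; but the reference index is 386, not under 384, so (c) is unavailable.
Exception (d) does not apply: the Category A Declaration is not current.
Exception (e) is satisfied on its face — a current Class G Approval is held; the bottled sauces are shelf-stable; a Cottage Food Declaration is on file. Under paragraphs (i)–(n): (i) would limit (e) — a current Annual Registration is held — but (j) sets (i) aside: (j) operates against (i): aggregate throughput is 2,020 units, meeting the 1,970 units threshold. (k) would limit (j) — the compliance score is 103 points, meeting the 96 points threshold — but (l) sets (k) aside: (l) operates against (k): the registered capacity is 4,000 units, under the 4,960 units limit. (m) would limit (l) — a current Annual Exemption Letter is held — but (n) sets (m) aside: (n) operates against (m): the bottled sauces contain meat. Exception (e) stands.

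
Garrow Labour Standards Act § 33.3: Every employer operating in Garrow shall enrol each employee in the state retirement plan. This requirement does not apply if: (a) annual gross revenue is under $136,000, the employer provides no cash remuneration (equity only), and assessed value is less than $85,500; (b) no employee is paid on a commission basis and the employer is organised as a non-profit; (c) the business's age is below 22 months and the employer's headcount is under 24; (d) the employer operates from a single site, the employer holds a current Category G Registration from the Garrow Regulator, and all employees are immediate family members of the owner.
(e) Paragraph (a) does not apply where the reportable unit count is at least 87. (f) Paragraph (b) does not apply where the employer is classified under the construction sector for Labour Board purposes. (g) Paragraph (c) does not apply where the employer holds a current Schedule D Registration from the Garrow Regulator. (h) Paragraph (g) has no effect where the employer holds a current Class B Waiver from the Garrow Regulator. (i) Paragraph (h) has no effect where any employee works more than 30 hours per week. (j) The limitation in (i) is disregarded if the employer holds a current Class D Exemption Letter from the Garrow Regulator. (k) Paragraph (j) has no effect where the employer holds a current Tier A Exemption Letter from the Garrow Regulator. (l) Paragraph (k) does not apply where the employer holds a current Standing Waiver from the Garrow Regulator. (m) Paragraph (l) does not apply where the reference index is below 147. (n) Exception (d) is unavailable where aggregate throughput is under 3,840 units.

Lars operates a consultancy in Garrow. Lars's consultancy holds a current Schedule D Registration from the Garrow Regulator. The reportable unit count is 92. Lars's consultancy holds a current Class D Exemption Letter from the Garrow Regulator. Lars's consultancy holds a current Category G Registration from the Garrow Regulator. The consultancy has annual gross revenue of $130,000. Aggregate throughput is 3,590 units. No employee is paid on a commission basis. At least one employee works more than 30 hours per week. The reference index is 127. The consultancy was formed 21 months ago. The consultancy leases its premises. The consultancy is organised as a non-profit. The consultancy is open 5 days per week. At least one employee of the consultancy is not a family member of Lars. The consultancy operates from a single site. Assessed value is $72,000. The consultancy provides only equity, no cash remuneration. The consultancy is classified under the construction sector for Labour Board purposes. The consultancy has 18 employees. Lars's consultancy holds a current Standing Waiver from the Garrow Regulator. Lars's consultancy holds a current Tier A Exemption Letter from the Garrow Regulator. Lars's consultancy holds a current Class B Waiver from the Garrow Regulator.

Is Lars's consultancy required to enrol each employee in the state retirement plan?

Exception (a) is satisfied on its face — annual gross revenue is $130,000, under the $136,000 limit; remuneration is equity-only; assessed value is $72,000, less than the $85,500 limit. But: (e) applies — the reportable unit count is 92, meeting the 87 threshold. (a) is therefore removed.
Exception (b): no employee is paid on commission; the employer is a non-profit — every condition holds. But applying paragraph (f): (f) operates against (b): the consultancy is classified under the construction sector. So (b) is unavailable.
All of (c)'s requirements are met (the business's age is 21 months, below the 22 months limit; the employer's headcount is 18, under the 24 limit). However, paragraphs (g)–(m) must be considered: (g) operates against (c): a current Schedule D Registration is held. (h) would limit (g) — a current Class B Waiver is held — but (i) sets (h) aside: (i) applies — at least one employee exceeds 30 hours/week. (j) would limit (i) — a current Class D Exemption Letter is held — but (k) sets (j) aside: (k) operates against (j): a current Tier A Exemption Letter is held. (l) would limit (k) — a current Standing Waiver is held — but (m) sets (l) aside: (m) operates against (l): the reference index is 127, below the 147 limit. Exception (c) does not apply.
Exception (d) does not apply: at least one employee is not a family member.
No exception applies. The general rule governs.

Yes — Lars's consultancy must enrol each employee in the state retirement plan.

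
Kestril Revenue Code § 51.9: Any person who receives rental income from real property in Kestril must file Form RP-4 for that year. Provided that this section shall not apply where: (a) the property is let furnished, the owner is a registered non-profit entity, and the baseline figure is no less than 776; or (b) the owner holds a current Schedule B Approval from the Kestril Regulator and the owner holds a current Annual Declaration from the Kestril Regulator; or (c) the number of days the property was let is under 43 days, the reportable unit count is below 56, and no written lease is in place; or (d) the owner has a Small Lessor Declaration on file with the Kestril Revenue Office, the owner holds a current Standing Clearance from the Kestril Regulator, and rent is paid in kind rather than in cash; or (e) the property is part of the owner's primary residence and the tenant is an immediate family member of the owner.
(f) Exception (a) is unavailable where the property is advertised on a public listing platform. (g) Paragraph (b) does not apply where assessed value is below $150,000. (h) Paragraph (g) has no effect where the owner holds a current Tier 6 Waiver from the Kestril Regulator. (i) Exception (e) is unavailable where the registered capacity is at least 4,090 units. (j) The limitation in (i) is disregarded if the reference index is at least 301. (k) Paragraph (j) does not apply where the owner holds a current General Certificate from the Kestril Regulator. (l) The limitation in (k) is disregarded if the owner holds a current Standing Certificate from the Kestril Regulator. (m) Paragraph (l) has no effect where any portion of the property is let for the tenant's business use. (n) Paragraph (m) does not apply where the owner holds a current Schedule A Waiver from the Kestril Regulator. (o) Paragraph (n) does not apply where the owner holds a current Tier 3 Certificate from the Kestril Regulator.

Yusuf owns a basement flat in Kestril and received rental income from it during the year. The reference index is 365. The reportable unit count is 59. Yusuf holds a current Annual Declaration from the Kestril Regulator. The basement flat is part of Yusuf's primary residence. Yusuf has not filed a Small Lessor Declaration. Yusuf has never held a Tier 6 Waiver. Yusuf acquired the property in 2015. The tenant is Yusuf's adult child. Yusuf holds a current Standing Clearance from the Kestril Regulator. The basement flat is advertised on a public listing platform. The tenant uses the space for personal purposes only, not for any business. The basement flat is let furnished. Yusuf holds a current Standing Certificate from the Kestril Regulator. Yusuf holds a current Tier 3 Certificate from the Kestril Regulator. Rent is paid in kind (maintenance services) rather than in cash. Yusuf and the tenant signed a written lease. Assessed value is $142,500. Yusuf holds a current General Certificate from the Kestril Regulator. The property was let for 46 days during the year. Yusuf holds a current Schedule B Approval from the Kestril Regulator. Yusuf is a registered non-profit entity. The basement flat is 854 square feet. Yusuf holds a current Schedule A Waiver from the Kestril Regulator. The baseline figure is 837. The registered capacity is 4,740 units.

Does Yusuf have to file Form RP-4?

All of (a)'s requirements are met (the property is let furnished; Yusuf is a registered non-profit; the baseline figure is 837, meeting the 776 threshold). But applying paragraph (f): (f) is engaged — the property is publicly advertised. Exception (a) does not apply.
Exception (b): a current Schedule B Approval is held; a current Annual Declaration is held — every condition holds. Turning to paragraphs (g)–(h): (g) is triggered — assessed value is $142,500, below the $150,000 limit. (h) does not operate here (the Tier 6 Waiver is not current), so (g) stands. (b) is therefore removed.
Exception (c) fails — the number of days the property was let is 46 days, not under 43 days.
Exception (d) fails — no Small Lessor Declaration is on file.
All of (e)'s requirements are met (the basement flat is part of the primary residence; the tenant is an immediate family member). Applying paragraphs (i)–(o): (i) would limit (e) — the registered capacity is 4,740 units, meeting the 4,090 units threshold — but (j) sets (i) aside: (j) applies — the reference index is 365, meeting the 301 threshold. (k) is triggered (a current General Certificate is held), but is overridden by (l): (l) is engaged — a current Standing Certificate is held. (m) does not operate here (the space is used for personal purposes only), so (l) stands. So (e) applies.

No — exception (e) applies; Yusuf is not required to file Form RP-4.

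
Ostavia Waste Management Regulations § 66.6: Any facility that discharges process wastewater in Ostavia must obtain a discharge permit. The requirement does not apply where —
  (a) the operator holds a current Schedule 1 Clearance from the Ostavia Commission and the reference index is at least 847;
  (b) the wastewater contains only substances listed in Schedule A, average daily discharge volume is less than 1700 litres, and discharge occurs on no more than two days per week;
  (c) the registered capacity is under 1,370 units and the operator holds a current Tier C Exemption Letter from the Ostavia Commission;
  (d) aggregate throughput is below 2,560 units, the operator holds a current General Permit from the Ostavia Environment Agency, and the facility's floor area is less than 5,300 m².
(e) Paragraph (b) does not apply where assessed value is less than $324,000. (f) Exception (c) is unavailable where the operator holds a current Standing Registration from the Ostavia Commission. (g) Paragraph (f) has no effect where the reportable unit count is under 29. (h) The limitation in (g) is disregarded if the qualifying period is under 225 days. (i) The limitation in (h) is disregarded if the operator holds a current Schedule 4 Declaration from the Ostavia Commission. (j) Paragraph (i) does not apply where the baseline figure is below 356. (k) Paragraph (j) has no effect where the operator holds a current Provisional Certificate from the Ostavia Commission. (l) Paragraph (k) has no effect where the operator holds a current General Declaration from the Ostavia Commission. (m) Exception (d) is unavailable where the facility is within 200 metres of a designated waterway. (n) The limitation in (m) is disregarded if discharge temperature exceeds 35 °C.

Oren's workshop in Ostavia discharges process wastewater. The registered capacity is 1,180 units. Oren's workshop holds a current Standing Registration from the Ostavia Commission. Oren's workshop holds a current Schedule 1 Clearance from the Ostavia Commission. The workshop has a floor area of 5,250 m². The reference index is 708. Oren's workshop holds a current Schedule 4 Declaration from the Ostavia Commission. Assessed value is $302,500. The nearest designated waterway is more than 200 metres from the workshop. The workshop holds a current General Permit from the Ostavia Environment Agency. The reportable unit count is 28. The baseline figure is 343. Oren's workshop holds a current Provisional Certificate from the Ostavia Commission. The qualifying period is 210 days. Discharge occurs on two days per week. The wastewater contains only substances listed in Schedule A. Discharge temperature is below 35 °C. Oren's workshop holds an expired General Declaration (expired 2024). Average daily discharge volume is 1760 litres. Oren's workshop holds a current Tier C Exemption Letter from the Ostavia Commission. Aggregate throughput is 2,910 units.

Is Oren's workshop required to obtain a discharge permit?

Exception (a) requires that the reference index is at least 847; but the reference index is 708, short of 847, so (a) is unavailable.
Exception (b) does not apply: average daily discharge volume is 1760 litres, not less than 1700 litres.
Exception (c): the registered capacity is 1,180 units, under the 1,370 units limit; a current Tier C Exemption Letter is held — every condition holds. As to paragraphs (f)–(l): (f) would limit (c) — a current Standing Registration is held — but (g) sets (f) aside: (g) applies — the reportable unit count is 28, under the 29 limit. (h) would limit (g) — the qualifying period is 210 days, under the 225 days limit — but (i) sets (h) aside: (i) applies — a current Schedule 4 Declaration is held. (j) would limit (i) — the baseline figure is 343, below the 356 limit — but (k) sets (j) aside: (k) operates — a current Provisional Certificate is held. (l) is not triggered (no current General Declaration is held), so (k) stands. Exception (c) stands.
Exception (d) requires that aggregate throughput is below 2,560 units; but aggregate throughput is 2,910 units, not below 2,560 units, so (d) is unavailable.

No — exception (c) applies; Oren's workshop is not required to obtain a discharge permit.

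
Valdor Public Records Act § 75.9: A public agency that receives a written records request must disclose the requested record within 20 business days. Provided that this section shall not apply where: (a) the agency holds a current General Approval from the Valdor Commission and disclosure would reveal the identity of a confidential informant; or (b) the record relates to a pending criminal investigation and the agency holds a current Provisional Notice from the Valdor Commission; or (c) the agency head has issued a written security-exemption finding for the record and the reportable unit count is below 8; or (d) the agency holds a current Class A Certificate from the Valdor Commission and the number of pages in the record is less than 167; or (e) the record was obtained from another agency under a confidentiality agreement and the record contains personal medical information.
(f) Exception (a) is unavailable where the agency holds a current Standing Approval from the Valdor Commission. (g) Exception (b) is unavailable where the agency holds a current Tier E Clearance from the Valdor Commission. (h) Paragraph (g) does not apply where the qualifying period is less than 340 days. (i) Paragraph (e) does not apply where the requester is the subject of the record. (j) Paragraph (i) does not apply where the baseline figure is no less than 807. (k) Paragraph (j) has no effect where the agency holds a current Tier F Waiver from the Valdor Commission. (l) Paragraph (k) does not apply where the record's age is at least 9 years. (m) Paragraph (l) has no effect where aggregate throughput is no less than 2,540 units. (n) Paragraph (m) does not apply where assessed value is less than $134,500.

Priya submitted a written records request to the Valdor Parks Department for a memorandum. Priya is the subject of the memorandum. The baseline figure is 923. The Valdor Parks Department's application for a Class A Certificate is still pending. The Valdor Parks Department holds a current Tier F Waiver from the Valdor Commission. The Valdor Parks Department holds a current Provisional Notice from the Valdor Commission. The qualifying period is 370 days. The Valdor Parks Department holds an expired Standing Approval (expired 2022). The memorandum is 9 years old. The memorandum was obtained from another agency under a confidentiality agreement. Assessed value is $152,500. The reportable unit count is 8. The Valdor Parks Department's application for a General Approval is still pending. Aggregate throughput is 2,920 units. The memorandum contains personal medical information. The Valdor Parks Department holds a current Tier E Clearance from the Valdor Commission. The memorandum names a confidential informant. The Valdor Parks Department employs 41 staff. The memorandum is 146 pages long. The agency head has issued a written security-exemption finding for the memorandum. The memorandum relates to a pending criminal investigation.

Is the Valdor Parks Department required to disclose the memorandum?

Exception (a) requires that the agency holds a current General Approval from the Valdor Commission; but there is no General Approval in force, so (a) is unavailable.
Exception (b) is satisfied on its face — the memorandum relates to a pending investigation; a current Provisional Notice is held. Turning to paragraphs (g)–(h): (g) operates — a current Tier E Clearance is held. (h), which would lift (g), does not operate here — the qualifying period is 370 days, not less than 340 days. So (b) is unavailable.
Exception (c) fails — the reportable unit count is 8, not below 8.
Exception (d) does not apply: there is no Class A Certificate in force.
Exception (e)'s conditions are all satisfied: the memorandum was obtained under a confidentiality agreement; the memorandum contains personal medical information. But: (i) is engaged — Priya is the subject of the memorandum. (j) applies (the baseline figure is 923, meeting the 807 threshold), but is overridden by (k): (k) applies — a current Tier F Waiver is held. (l) would limit (k) — the record's age is 9 years, meeting the 9 years threshold — but (m) sets (l) aside: (m) applies — aggregate throughput is 2,920 units, meeting the 2,540 units threshold. (n) is not engaged (assessed value is $152,500, not less than $134,500), so (m) stands. So (e) is unavailable.
No exception applies. The general rule governs.

Yes — the Valdor Parks Department must disclose the memorandum.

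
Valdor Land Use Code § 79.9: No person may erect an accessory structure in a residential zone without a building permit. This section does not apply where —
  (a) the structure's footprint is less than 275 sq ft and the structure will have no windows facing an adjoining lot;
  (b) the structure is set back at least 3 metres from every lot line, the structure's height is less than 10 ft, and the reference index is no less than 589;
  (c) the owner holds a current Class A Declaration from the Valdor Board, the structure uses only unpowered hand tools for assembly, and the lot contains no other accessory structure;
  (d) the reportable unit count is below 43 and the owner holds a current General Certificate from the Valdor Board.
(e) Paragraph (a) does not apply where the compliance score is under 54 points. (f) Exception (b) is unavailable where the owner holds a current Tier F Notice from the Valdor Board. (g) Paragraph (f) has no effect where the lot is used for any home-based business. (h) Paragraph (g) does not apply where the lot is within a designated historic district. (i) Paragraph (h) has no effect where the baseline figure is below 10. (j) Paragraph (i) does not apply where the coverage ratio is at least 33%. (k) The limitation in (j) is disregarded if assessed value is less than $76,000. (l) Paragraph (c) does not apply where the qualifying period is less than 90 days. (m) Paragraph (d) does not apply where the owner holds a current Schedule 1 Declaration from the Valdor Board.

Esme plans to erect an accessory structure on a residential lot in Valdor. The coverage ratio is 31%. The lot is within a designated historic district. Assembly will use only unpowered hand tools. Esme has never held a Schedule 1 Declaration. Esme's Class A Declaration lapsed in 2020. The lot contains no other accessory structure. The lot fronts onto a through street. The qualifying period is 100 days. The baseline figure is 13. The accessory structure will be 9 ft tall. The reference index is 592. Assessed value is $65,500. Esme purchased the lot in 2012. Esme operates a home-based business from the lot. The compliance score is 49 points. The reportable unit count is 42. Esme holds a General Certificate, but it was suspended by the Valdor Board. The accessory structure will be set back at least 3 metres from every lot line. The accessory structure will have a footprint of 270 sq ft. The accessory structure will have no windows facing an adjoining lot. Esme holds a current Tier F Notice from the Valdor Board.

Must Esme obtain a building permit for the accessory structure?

Exception (a)'s conditions are all satisfied: the structure's footprint is 270 sq ft, less than the 275 sq ft limit; no windows face an adjoining lot. However, paragraph (e) must be considered: (e) operates — the compliance score is 49 points, under the 54 points limit. (a) is therefore removed.
Exception (b) is satisfied on its face — the setback is at least 3 m on every side; the structure's height is 9 ft, less than the 10 ft limit; the reference index is 592, meeting the 589 threshold. Turning to paragraphs (f)–(k): (f) operates — a current Tier F Notice is held. (g) operates (a home-based business operates on the lot), but is set aside by (h): (h) applies — the lot is in a historic district. (i), which would lift (h), is inapplicable — the baseline figure is 13, not below 10. (b) is therefore removed.
Exception (c) does not apply: the Class A Declaration is not current.
Exception (d) does not apply: there is no General Certificate in force.
No exception applies. The general rule governs.

Yes — Esme must obtain a building permit.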